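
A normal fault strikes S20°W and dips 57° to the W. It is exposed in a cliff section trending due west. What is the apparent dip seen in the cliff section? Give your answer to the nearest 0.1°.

55.4°

Angle between strike (S20°W) and section (due west): β = 70°.
tan α = tan 57° × sin 70° = 1.5399 × 0.9397 = 1.4470
apparent dip = arctan 1.4470 = 55.35°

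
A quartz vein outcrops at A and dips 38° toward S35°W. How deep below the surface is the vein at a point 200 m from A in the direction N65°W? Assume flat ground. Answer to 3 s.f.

The hole lies 80° from the dip direction, so the down-dip offset is 200 × cos 80° = 34.73 m.
Depth = down-dip offset × tan(dip) = 34.73 × tan 38° = 34.73 × 0.7813
Depth = 27.13 m

27.1 m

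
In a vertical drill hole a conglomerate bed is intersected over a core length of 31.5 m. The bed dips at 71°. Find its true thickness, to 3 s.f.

True thickness t = h · cos(dip) = 31.5 × cos 71°
t = 31.5 × 0.3256 = 10.255 m

10.3 m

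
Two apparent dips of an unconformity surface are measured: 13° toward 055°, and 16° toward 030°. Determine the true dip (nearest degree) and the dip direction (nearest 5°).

true dip 16°, dip direction 015°

Represent each trace as a vector plunging at its apparent dip toward its trend (east-north-up frame): v₁ = (0.798, 0.559, -0.225), v₂ = (0.481, 0.832, -0.276).
Cross product v₁ × v₂ gives the pole to the plane: n ∝ (0.033, 0.112, 0.396).
Dip δ = arctan(|n_h|/n_z) = arctan(0.117/0.396) = 16.4°.
Dip direction = azimuth of (n_x, n_y) = atan2(0.033, 0.112) = 17°.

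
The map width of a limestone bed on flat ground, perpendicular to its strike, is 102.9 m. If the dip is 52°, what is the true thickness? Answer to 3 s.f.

81.1 m

True thickness t = w · sin(dip) = 102.9 × sin 52°
t = 102.9 × 0.7880 = 81.086 m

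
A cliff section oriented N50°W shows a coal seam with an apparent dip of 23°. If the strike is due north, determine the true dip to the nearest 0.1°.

The section is 50° from the strike.
tan(true dip) = tan 23° / sin 50° = 0.5541
δ = arctan(0.5541) = 28.99°

29.0°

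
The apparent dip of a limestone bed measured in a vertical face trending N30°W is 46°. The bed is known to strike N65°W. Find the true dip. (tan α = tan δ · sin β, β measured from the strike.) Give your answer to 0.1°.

The section is 35° from the strike.
tan(true dip) = tan 46° / sin 35° = 1.8054
δ = arctan(1.8054) = 61.02°

61.0°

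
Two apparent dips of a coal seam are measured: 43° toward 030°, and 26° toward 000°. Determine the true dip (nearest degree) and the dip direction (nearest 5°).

Each apparent-dip line lies in the plane. As unit vectors (x east, y north, z up), v₁ plunges 43°→030° and v₂ plunges 26°→000°.
n = v₁ × v₂ = (0.335, 0.160, 0.329) (taken with n_z > 0).
True dip = arccos(n_z / |n|) = arccos(0.6624) = 48.5°.
Dip direction = atan2(0.335, 0.160) = 64° (azimuth of n's horizontal projection).

true dip 49°, dip direction 065°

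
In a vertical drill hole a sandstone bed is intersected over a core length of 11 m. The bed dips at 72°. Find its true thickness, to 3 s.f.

3.40 m

True thickness t = h · cos(dip) = 11 × cos 72°
t = 11 × 0.3090 = 3.399 m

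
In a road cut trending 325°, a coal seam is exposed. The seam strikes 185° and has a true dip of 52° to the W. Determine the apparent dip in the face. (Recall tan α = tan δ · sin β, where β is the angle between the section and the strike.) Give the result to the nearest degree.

The strike is 185° and the section trends 325°; the acute angle between them is β = 40°.
tan(apparent dip) = tan 52° · sin 40° = 0.8227
apparent dip = arctan 0.8227 = 39.45°

39°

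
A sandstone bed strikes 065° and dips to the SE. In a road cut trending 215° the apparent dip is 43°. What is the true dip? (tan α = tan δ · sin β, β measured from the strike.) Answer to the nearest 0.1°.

β = acute angle between strike 065° and section 215° = 30°.
tan(true dip) = tan 43° / sin 30° = 1.8650
δ = arctan(1.8650) = 61.80°

61.8°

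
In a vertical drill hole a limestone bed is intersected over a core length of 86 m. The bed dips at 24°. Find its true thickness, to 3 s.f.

True thickness t = h · cos(dip) = 86 × cos 24°
t = 86 × 0.9135 = 78.565 m

78.6 m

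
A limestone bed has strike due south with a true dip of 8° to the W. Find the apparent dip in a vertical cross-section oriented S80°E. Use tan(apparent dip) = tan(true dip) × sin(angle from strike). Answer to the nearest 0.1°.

Angle between strike (due south) and section (S80°E): β = 80°.
tan α = tan 8° × sin 80° = 0.1405 × 0.9848 = 0.1384
apparent dip = arctan 0.1384 = 7.88°

7.9°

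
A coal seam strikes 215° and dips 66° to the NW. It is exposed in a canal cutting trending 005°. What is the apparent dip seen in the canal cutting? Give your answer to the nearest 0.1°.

Angle between strike (215°) and section (005°): β = 30°.
tan α = tan 66° × sin 30° = 2.2460 × 0.5000 = 1.1230
α = arctan(1.1230) = 48.32°

48.3°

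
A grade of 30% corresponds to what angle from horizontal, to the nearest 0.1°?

16.7°

tan θ = 30/100 = 0.3000
θ = arctan(0.3000) = 16.70°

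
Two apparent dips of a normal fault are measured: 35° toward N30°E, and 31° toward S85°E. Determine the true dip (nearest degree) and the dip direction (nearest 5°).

Represent each trace as a vector plunging at its apparent dip toward its trend (east-north-up frame): v₁ = (0.410, 0.709, -0.574), v₂ = (0.854, -0.075, -0.515).
n = v₁ × v₂ = (0.408, 0.279, 0.636) (taken with n_z > 0).
True dip = arccos(n_z / |n|) = arccos(0.7897) = 37.8°.
The horizontal component of n points toward azimuth atan2(n_x, n_y) = 56°, the dip direction.

true dip 38°, dip direction 055°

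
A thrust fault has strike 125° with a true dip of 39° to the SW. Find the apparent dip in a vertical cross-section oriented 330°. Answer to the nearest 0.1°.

The strike is 125° and the section trends 330°; the acute angle between them is β = 25°.
tan α = tan 39° × sin 25° = 0.8098 × 0.4226 = 0.3422
α = arctan(0.3422) = 18.89°

18.9°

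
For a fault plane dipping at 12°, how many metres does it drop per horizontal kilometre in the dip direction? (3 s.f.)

213 m

drop per km = 1000 × tan 12° = 1000 × 0.2126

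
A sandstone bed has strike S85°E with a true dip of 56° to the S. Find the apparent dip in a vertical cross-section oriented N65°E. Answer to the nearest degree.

37°

The section lies 30° from the strike.
tan α = tan 56° × sin 30° = 1.4826 × 0.5000 = 0.7413
apparent dip = arctan 0.7413 = 36.55°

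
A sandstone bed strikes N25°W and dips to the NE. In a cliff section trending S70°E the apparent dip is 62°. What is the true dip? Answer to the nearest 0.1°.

69.4°

β = acute angle between strike N25°W and section S70°E = 45°.
tan δ = tan α / sin β = tan 62° / sin 45° = 1.8807 / 0.7071 = 2.6597
true dip = arctan 2.6597 = 69.39°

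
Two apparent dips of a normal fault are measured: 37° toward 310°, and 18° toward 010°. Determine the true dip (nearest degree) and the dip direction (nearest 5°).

Each apparent-dip line lies in the plane. As unit vectors (x east, y north, z up), v₁ plunges 37°→310° and v₂ plunges 18°→010°.
Cross product v₁ × v₂ gives the pole to the plane: n ∝ (-0.405, 0.288, 0.658).
Dip δ = arctan(|n_h|/n_z) = arctan(0.497/0.658) = 37.1°.
Dip direction = azimuth of (n_x, n_y) = atan2(-0.405, 0.288) = 305°.

true dip 37°, dip direction 305°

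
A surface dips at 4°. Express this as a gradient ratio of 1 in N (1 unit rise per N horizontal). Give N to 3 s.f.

1 in 14.3

1 : N means tan θ = 1/N, so N = 1/tan 4° = 1/0.0699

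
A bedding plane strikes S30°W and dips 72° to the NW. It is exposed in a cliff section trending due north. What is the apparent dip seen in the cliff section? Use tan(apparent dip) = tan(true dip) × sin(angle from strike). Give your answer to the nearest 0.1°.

57.0°

The section lies 30° from the strike.
tan(apparent dip) = tan 72° · sin 30° = 1.5388
apparent dip = arctan 1.5388 = 56.98°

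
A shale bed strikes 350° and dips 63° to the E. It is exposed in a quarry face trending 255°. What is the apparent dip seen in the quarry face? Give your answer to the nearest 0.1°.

The section lies 85° from the strike.
tan α = tan 63° × sin 85° = 1.9626 × 0.9962 = 1.9551
apparent dip = arctan 1.9551 = 62.91°

62.9°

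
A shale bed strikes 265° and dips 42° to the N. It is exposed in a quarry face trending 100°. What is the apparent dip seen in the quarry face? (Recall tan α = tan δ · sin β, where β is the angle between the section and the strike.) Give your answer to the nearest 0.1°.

13.1°

The strike is 265° and the section trends 100°; the acute angle between them is β = 15°.
tan α = tan 42° × sin 15° = 0.9004 × 0.2588 = 0.2330
apparent dip = arctan 0.2330 = 13.12°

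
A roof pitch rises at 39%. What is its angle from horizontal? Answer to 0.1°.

21.3°

tan θ = 39/100 = 0.3900
θ = arctan(0.3900) = 21.31°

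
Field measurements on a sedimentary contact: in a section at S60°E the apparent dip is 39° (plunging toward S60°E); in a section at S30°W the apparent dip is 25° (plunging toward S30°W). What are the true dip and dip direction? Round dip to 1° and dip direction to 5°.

true dip 43°, dip direction 150°

Represent each trace as a vector plunging at its apparent dip toward its trend (east-north-up frame): v₁ = (0.673, -0.389, -0.629), v₂ = (-0.453, -0.785, -0.423).
The plane normal is n = v₁ × v₂ ∝ (0.330, -0.570, 0.704).
tan δ = √(n_x²+n_y²)/n_z = 0.658/0.704, so δ = 43.1°.
Dip direction = azimuth of (n_x, n_y) = atan2(0.330, -0.570) = 150°.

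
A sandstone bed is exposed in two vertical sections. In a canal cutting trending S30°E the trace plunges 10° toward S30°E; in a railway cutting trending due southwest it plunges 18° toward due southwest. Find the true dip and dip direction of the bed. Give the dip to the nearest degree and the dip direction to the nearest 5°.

Represent each trace as a vector plunging at its apparent dip toward its trend (east-north-up frame): v₁ = (0.492, -0.853, -0.174), v₂ = (-0.672, -0.672, -0.309).
n = v₁ × v₂ = (-0.147, -0.269, 0.905) (taken with n_z > 0).
tan δ = √(n_x²+n_y²)/n_z = 0.306/0.905, so δ = 18.7°.
Dip direction = azimuth of (n_x, n_y) = atan2(-0.147, -0.269) = 209°.

true dip 19°, dip direction 210°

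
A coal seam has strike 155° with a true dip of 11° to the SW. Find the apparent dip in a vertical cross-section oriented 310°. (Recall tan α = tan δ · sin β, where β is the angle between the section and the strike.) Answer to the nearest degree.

5°

The section lies 25° from the strike.
tan(apparent dip) = tan 11° · sin 25° = 0.0821
apparent dip = arctan 0.0821 = 4.70°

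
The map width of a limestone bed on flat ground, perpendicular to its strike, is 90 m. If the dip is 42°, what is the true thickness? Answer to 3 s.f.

True thickness t = w · sin(dip) = 90 × sin 42°
t = 90 × 0.6691 = 60.222 m

60.2 m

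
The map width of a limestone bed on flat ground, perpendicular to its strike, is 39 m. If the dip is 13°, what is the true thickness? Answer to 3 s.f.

True thickness t = w · sin(dip) = 39 × sin 13°
t = 39 × 0.2250 = 8.773 m

8.77 m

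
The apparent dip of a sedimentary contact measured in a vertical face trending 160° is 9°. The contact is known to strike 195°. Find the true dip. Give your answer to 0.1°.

β = acute angle between strike 195° and section 160° = 35°.
tan δ = tan α / sin β = tan 9° / sin 35° = 0.1584 / 0.5736 = 0.2761
δ = arctan(0.2761) = 15.44°

15.4°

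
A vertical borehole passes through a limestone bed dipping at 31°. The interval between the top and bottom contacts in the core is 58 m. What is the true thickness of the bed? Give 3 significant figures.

True thickness t = h · cos(dip) = 58 × cos 31°
t = 58 × 0.8572 = 49.716 m

49.7 m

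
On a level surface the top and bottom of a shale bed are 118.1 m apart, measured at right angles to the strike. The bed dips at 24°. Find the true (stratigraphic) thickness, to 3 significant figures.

True thickness t = w · sin(dip) = 118.1 × sin 24°
t = 118.1 × 0.4067 = 48.036 m

48.0 m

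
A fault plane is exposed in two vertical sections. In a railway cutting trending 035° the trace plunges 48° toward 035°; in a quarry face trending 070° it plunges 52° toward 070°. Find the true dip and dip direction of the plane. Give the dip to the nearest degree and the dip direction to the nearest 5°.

The two traces are lines in the plane: v₁ = (sin 35°·cos 48°, cos 35°·cos 48°, −sin 48°), v₂ = (sin 70°·cos 52°, cos 70°·cos 52°, −sin 52°).
Cross product v₁ × v₂ gives the pole to the plane: n ∝ (0.275, 0.127, 0.236).
Dip δ = arctan(|n_h|/n_z) = arctan(0.304/0.236) = 52.1°.
Dip direction = azimuth of (n_x, n_y) = atan2(0.275, 0.127) = 65°.

true dip 52°, dip direction 065°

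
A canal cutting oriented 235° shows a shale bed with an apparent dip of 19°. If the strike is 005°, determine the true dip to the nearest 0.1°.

24.2°

The section is 50° from the strike.
tan(true dip) = tan 19° / sin 50° = 0.4495
δ = arctan(0.4495) = 24.20°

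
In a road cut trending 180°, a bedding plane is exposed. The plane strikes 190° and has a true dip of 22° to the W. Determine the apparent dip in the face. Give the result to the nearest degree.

4°

Angle between strike (190°) and section (180°): β = 10°.
tan(apparent dip) = tan 22° · sin 10° = 0.0702
apparent dip = arctan 0.0702 = 4.01°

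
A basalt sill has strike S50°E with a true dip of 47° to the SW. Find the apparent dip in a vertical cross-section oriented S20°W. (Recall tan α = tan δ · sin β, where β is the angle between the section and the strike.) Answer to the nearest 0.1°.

The strike is S50°E and the section trends S20°W; the acute angle between them is β = 70°.
tan α = tan 47° × sin 70° = 1.0724 × 0.9397 = 1.0077
apparent dip = arctan 1.0077 = 45.22°

45.2°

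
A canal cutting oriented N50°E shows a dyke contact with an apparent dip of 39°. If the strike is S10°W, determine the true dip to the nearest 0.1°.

β = acute angle between strike S10°W and section N50°E = 40°.
tan(true dip) = tan 39° / sin 40° = 1.2598
true dip = arctan 1.2598 = 51.56°

51.6°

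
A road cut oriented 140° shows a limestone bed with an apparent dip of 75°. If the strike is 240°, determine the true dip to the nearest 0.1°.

β = acute angle between strike 240° and section 140° = 80°.
tan(true dip) = tan 75° / sin 80° = 3.7896
true dip = arctan 3.7896 = 75.22°

75.2°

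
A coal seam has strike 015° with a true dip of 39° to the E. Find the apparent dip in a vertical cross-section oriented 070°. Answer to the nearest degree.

The strike is 015° and the section trends 070°; the acute angle between them is β = 55°.
tan α = tan 39° × sin 55° = 0.8098 × 0.8192 = 0.6633
apparent dip = arctan 0.6633 = 33.56°

34°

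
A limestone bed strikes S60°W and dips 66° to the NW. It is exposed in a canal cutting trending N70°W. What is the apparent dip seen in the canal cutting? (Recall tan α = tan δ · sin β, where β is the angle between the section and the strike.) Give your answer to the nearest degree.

60°

The strike is S60°W and the section trends N70°W; the acute angle between them is β = 50°.
tan α = tan 66° × sin 50° = 2.2460 × 0.7660 = 1.7206
α = arctan(1.7206) = 59.83°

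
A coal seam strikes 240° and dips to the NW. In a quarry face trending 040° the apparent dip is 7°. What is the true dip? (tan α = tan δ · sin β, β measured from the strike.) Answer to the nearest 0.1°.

The section is 20° from the strike.
tan δ = tan α / sin β = tan 7° / sin 20° = 0.1228 / 0.3420 = 0.3590
δ = arctan(0.3590) = 19.75°

19.7°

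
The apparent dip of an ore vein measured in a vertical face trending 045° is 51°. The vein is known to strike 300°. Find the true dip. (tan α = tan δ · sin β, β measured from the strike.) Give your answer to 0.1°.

52.0°

β = acute angle between strike 300° and section 045° = 75°.
tan δ = tan α / sin β = tan 51° / sin 75° = 1.2349 / 0.9659 = 1.2785
δ = arctan(1.2785) = 51.97°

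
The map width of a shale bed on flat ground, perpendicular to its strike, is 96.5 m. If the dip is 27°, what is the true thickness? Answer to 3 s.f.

True thickness t = w · sin(dip) = 96.5 × sin 27°
t = 96.5 × 0.4540 = 43.810 m

43.8 m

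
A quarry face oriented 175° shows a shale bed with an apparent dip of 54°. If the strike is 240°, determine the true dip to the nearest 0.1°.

The section is 65° from the strike.
tan δ = tan α / sin β = tan 54° / sin 65° = 1.3764 / 0.9063 = 1.5187
true dip = arctan 1.5187 = 56.64°

56.6°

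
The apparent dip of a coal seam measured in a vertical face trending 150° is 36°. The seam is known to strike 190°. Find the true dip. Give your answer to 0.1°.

48.5°

β = acute angle between strike 190° and section 150° = 40°.
tan δ = tan α / sin β = tan 36° / sin 40° = 0.7265 / 0.6428 = 1.1303
true dip = arctan 1.1303 = 48.50°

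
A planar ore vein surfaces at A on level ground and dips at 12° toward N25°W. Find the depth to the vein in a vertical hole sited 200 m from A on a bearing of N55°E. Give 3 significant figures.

The hole lies 80° from the dip direction, so the down-dip offset is 200 × cos 80° = 34.73 m.
Depth = down-dip offset × tan(dip) = 34.73 × tan 12° = 34.73 × 0.2126
Depth = 7.38 m

7.38 m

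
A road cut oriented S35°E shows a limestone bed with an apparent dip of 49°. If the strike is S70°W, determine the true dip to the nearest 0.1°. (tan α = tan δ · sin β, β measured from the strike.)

50.0°

The section is 75° from the strike.
tan δ = tan α / sin β = tan 49° / sin 75° = 1.1504 / 0.9659 = 1.1909
true dip = arctan 1.1909 = 49.98°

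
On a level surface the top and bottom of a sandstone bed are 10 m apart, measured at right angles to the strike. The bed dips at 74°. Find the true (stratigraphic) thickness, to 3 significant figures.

True thickness t = w · sin(dip) = 10 × sin 74°
t = 10 × 0.9613 = 9.613 m

9.61 m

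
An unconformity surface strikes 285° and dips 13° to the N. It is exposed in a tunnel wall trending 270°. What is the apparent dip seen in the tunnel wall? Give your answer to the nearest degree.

3°

The section lies 15° from the strike.
tan α = tan 13° × sin 15° = 0.2309 × 0.2588 = 0.0598
apparent dip = arctan 0.0598 = 3.42°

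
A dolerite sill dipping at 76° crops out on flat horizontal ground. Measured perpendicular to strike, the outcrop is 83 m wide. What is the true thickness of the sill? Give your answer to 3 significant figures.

True thickness t = w · sin(dip) = 83 × sin 76°
t = 83 × 0.9703 = 80.535 m

80.5 m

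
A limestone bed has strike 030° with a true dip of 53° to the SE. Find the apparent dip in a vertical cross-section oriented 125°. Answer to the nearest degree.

53°

The section lies 85° from the strike.
tan α = tan 53° × sin 85° = 1.3270 × 0.9962 = 1.3220
α = arctan(1.3220) = 52.89°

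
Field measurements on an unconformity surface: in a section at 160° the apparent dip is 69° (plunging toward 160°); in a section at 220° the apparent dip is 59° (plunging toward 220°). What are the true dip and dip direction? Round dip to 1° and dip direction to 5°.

true dip 69°, dip direction 170°

Each apparent-dip line lies in the plane. As unit vectors (x east, y north, z up), v₁ plunges 69°→160° and v₂ plunges 59°→220°.
The plane normal is n = v₁ × v₂ ∝ (0.080, -0.414, 0.160).
True dip = arccos(n_z / |n|) = arccos(0.3544) = 69.2°.
Dip direction = atan2(0.080, -0.414) = 169° (azimuth of n's horizontal projection).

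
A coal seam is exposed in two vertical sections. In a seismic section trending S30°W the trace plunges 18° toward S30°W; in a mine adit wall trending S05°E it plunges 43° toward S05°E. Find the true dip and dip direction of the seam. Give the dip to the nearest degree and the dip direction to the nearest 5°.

true dip 50°, dip direction 135°

The two traces are lines in the plane: v₁ = (sin 210°·cos 18°, cos 210°·cos 18°, −sin 18°), v₂ = (sin 175°·cos 43°, cos 175°·cos 43°, −sin 43°).
The plane normal is n = v₁ × v₂ ∝ (0.337, -0.344, 0.399).
True dip = arccos(n_z / |n|) = arccos(0.6382) = 50.3°.
Dip direction = atan2(0.337, -0.344) = 136° (azimuth of n's horizontal projection).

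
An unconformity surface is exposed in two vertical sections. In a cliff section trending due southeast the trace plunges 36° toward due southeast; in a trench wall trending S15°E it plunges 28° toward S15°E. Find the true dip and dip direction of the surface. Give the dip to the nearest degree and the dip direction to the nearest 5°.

Each apparent-dip line lies in the plane. As unit vectors (x east, y north, z up), v₁ plunges 36°→due southeast and v₂ plunges 28°→S15°E.
Cross product v₁ × v₂ gives the pole to the plane: n ∝ (0.233, -0.134, 0.357).
Dip δ = arctan(|n_h|/n_z) = arctan(0.269/0.357) = 37.0°.
Dip direction = atan2(0.233, -0.134) = 120° (azimuth of n's horizontal projection).

true dip 37°, dip direction 120°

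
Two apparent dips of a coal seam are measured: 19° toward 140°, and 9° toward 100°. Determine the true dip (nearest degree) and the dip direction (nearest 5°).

true dip 21°, dip direction 165°

The two traces are lines in the plane: v₁ = (sin 140°·cos 19°, cos 140°·cos 19°, −sin 19°), v₂ = (sin 100°·cos 9°, cos 100°·cos 9°, −sin 9°).
n = v₁ × v₂ = (0.057, -0.222, 0.600) (taken with n_z > 0).
Dip δ = arctan(|n_h|/n_z) = arctan(0.229/0.600) = 20.9°.
Dip direction = atan2(0.057, -0.222) = 165° (azimuth of n's horizontal projection).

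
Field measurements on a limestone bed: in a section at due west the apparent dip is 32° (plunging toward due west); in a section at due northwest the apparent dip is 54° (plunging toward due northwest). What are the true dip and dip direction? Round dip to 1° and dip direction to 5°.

true dip 56°, dip direction 335°

Represent each trace as a vector plunging at its apparent dip toward its trend (east-north-up frame): v₁ = (-0.848, -0.000, -0.530), v₂ = (-0.416, 0.416, -0.809).
Cross product v₁ × v₂ gives the pole to the plane: n ∝ (-0.220, 0.466, 0.352).
True dip = arccos(n_z / |n|) = arccos(0.5646) = 55.6°.
Dip direction = atan2(-0.220, 0.466) = 335° (azimuth of n's horizontal projection).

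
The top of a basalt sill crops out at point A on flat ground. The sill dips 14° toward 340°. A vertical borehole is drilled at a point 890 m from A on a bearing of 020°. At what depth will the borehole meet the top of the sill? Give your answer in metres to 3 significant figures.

The hole lies 40° from the dip direction, so the down-dip offset is 890 × cos 40° = 681.78 m.
Depth = down-dip offset × tan(dip) = 681.78 × tan 14° = 681.78 × 0.2493
Depth = 169.99 m

170 m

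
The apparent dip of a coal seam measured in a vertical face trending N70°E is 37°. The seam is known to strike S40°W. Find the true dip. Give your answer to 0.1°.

β = acute angle between strike S40°W and section N70°E = 30°.
tan δ = tan α / sin β = tan 37° / sin 30° = 0.7536 / 0.5000 = 1.5071
δ = arctan(1.5071) = 56.43°

56.4°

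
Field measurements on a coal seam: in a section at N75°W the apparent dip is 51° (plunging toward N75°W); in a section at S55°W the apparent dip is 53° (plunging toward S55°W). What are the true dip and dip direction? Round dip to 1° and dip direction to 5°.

Each apparent-dip line lies in the plane. As unit vectors (x east, y north, z up), v₁ plunges 51°→N75°W and v₂ plunges 53°→S55°W.
n = v₁ × v₂ = (-0.398, -0.102, 0.290) (taken with n_z > 0).
tan δ = √(n_x²+n_y²)/n_z = 0.411/0.290, so δ = 54.8°.
Dip direction = atan2(-0.398, -0.102) = 256° (azimuth of n's horizontal projection).

true dip 55°, dip direction 255°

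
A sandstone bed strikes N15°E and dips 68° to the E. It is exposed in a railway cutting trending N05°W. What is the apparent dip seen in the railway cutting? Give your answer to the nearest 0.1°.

Angle between strike (N15°E) and section (N05°W): β = 20°.
tan α = tan 68° × sin 20° = 2.4751 × 0.3420 = 0.8465
apparent dip = arctan 0.8465 = 40.25°

40.2°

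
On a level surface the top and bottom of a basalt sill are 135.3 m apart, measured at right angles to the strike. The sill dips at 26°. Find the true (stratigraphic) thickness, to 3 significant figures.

59.3 m

True thickness t = w · sin(dip) = 135.3 × sin 26°
t = 135.3 × 0.4384 = 59.312 m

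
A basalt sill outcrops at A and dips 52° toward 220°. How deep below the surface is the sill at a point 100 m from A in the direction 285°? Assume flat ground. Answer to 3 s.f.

The hole lies 65° from the dip direction, so the down-dip offset is 100 × cos 65° = 42.26 m.
Depth = down-dip offset × tan(dip) = 42.26 × tan 52° = 42.26 × 1.2799
Depth = 54.09 m

54.1 m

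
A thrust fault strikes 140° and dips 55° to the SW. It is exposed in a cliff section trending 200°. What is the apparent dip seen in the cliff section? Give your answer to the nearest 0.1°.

51.0°

Angle between strike (140°) and section (200°): β = 60°.
tan(apparent dip) = tan 55° · sin 60° = 1.2368
apparent dip = arctan 1.2368 = 51.04°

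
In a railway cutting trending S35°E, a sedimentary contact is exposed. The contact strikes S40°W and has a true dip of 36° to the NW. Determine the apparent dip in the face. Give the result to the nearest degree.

35°

The section lies 75° from the strike.
tan α = tan 36° × sin 75° = 0.7265 × 0.9659 = 0.7018
α = arctan(0.7018) = 35.06°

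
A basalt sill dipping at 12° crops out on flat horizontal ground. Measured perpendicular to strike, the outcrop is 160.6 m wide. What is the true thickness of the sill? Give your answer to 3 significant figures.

33.4 m

True thickness t = w · sin(dip) = 160.6 × sin 12°
t = 160.6 × 0.2079 = 33.391 m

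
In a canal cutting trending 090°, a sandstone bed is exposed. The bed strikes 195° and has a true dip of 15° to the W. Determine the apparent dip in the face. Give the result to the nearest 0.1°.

14.5°

Angle between strike (195°) and section (090°): β = 75°.
tan(apparent dip) = tan 15° · sin 75° = 0.2588
apparent dip = arctan 0.2588 = 14.51°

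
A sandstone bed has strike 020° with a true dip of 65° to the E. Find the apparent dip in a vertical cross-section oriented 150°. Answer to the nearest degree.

Angle between strike (020°) and section (150°): β = 50°.
tan(apparent dip) = tan 65° · sin 50° = 1.6428
apparent dip = arctan 1.6428 = 58.67°

59°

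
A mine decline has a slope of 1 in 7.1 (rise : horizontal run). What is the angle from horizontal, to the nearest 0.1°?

tan θ = 1/7.1 = 0.1408
θ = arctan(0.1408) = 8.02°

8.0°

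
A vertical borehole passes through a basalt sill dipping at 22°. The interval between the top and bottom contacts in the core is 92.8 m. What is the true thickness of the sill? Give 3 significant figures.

86.0 m

True thickness t = h · cos(dip) = 92.8 × cos 22°
t = 92.8 × 0.9272 = 86.043 m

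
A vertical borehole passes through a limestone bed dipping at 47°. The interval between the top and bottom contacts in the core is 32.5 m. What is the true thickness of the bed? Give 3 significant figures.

True thickness t = h · cos(dip) = 32.5 × cos 47°
t = 32.5 × 0.6820 = 22.165 m

22.2 m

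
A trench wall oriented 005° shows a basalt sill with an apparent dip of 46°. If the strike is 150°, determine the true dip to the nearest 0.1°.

61.0°

β = acute angle between strike 150° and section 005° = 35°.
tan(true dip) = tan 46° / sin 35° = 1.8054
δ = arctan(1.8054) = 61.02°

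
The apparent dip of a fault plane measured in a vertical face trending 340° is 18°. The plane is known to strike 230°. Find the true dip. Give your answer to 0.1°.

The section is 70° from the strike.
tan(true dip) = tan 18° / sin 70° = 0.3458
true dip = arctan 0.3458 = 19.07°

19.1°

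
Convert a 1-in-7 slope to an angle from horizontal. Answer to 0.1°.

8.1°

tan θ = 1/7 = 0.1429
θ = arctan(0.1429) = 8.13°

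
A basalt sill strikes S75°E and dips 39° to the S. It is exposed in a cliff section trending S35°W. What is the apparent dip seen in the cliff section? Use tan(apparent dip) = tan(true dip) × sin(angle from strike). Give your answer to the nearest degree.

The strike is S75°E and the section trends S35°W; the acute angle between them is β = 70°.
tan(apparent dip) = tan 39° · sin 70° = 0.7609
α = arctan(0.7609) = 37.27°

37°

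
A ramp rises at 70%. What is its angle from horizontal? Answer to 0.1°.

tan θ = 70/100 = 0.7000
θ = arctan(0.7000) = 34.99°

35.0°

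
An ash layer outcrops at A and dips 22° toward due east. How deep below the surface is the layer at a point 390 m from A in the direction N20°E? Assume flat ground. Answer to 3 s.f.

53.9 m

The hole lies 70° from the dip direction, so the down-dip offset is 390 × cos 70° = 133.39 m.
Depth = down-dip offset × tan(dip) = 133.39 × tan 22° = 133.39 × 0.4040
Depth = 53.89 m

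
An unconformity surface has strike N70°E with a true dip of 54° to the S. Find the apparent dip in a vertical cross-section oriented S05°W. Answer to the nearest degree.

51°

The strike is N70°E and the section trends S05°W; the acute angle between them is β = 65°.
tan(apparent dip) = tan 54° · sin 65° = 1.2474
α = arctan(1.2474) = 51.28°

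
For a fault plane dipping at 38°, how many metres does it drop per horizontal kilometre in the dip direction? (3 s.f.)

drop per km = 1000 × tan 38° = 1000 × 0.7813

781 m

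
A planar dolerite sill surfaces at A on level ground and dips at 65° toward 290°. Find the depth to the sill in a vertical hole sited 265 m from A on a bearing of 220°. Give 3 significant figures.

The hole lies 70° from the dip direction, so the down-dip offset is 265 × cos 70° = 90.64 m.
Depth = down-dip offset × tan(dip) = 90.64 × tan 65° = 90.64 × 2.1445
Depth = 194.37 m

194 m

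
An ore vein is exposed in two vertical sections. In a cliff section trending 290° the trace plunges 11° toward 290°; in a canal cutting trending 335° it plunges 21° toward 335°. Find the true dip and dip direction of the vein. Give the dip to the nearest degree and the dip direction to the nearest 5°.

Each apparent-dip line lies in the plane. As unit vectors (x east, y north, z up), v₁ plunges 11°→290° and v₂ plunges 21°→335°.
n = v₁ × v₂ = (-0.041, 0.255, 0.648) (taken with n_z > 0).
True dip = arccos(n_z / |n|) = arccos(0.9288) = 21.8°.
Dip direction = atan2(-0.041, 0.255) = 351° (azimuth of n's horizontal projection).

true dip 22°, dip direction 350°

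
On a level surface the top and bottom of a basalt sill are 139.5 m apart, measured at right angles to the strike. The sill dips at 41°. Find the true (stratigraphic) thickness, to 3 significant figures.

True thickness t = w · sin(dip) = 139.5 × sin 41°
t = 139.5 × 0.6561 = 91.520 m

91.5 m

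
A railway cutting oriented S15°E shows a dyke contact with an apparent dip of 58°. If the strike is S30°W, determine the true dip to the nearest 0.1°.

β = acute angle between strike S30°W and section S15°E = 45°.
tan δ = tan α / sin β = tan 58° / sin 45° = 1.6003 / 0.7071 = 2.2632
δ = arctan(2.2632) = 66.16°

66.2°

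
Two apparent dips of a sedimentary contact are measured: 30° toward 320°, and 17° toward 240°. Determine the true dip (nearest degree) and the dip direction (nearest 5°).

true dip 32°, dip direction 300°

Each apparent-dip line lies in the plane. As unit vectors (x east, y north, z up), v₁ plunges 30°→320° and v₂ plunges 17°→240°.
The plane normal is n = v₁ × v₂ ∝ (-0.433, 0.251, 0.816).
Dip δ = arctan(|n_h|/n_z) = arctan(0.501/0.816) = 31.5°.
The horizontal component of n points toward azimuth atan2(n_x, n_y) = 300°, the dip direction.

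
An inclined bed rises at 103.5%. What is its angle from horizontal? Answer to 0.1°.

46.0°

tan θ = 103.5/100 = 1.0350
θ = arctan(1.0350) = 45.99°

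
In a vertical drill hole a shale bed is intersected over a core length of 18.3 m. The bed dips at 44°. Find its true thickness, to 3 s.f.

13.2 m

True thickness t = h · cos(dip) = 18.3 × cos 44°
t = 18.3 × 0.7193 = 13.164 m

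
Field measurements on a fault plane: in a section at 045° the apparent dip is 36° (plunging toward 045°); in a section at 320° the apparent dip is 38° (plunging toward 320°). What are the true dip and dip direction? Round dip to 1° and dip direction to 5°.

true dip 46°, dip direction 000°

Represent each trace as a vector plunging at its apparent dip toward its trend (east-north-up frame): v₁ = (0.572, 0.572, -0.588), v₂ = (-0.507, 0.604, -0.616).
Cross product v₁ × v₂ gives the pole to the plane: n ∝ (0.003, 0.650, 0.635).
Dip δ = arctan(|n_h|/n_z) = arctan(0.650/0.635) = 45.7°.
Dip direction = azimuth of (n_x, n_y) = atan2(0.003, 0.650) = 0°.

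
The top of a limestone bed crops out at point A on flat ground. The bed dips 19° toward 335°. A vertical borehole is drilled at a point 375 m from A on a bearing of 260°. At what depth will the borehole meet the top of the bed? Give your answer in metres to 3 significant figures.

33.4 m

The hole lies 75° from the dip direction, so the down-dip offset is 375 × cos 75° = 97.06 m.
Depth = down-dip offset × tan(dip) = 97.06 × tan 19° = 97.06 × 0.3443
Depth = 33.42 m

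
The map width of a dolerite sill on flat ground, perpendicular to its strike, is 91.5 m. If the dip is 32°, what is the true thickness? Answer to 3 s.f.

48.5 m

True thickness t = w · sin(dip) = 91.5 × sin 32°
t = 91.5 × 0.5299 = 48.488 m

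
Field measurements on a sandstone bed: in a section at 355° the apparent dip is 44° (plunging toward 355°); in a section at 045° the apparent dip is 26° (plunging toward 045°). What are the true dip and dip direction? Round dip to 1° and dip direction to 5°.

The two traces are lines in the plane: v₁ = (sin 355°·cos 44°, cos 355°·cos 44°, −sin 44°), v₂ = (sin 45°·cos 26°, cos 45°·cos 26°, −sin 26°).
Cross product v₁ × v₂ gives the pole to the plane: n ∝ (-0.127, 0.469, 0.495).
True dip = arccos(n_z / |n|) = arccos(0.7138) = 44.5°.
Dip direction = atan2(-0.127, 0.469) = 345° (azimuth of n's horizontal projection).

true dip 44°, dip direction 345°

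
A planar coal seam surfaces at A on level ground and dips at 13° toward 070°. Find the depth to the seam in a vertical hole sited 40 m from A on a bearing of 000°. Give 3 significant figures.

The hole lies 70° from the dip direction, so the down-dip offset is 40 × cos 70° = 13.68 m.
Depth = down-dip offset × tan(dip) = 13.68 × tan 13° = 13.68 × 0.2309
Depth = 3.16 m

3.16 m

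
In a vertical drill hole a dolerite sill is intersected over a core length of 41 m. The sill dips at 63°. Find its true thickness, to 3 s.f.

True thickness t = h · cos(dip) = 41 × cos 63°
t = 41 × 0.4540 = 18.614 m

18.6 m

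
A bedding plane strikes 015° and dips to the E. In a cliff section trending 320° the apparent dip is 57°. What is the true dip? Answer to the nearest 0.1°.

β = acute angle between strike 015° and section 320° = 55°.
tan δ = tan α / sin β = tan 57° / sin 55° = 1.5399 / 0.8192 = 1.8798
δ = arctan(1.8798) = 61.99°

62.0°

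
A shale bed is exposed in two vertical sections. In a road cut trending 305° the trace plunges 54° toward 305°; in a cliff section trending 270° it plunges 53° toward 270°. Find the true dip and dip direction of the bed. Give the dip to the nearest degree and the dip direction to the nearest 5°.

true dip 55°, dip direction 290°

Each apparent-dip line lies in the plane. As unit vectors (x east, y north, z up), v₁ plunges 54°→305° and v₂ plunges 53°→270°.
Cross product v₁ × v₂ gives the pole to the plane: n ∝ (-0.269, 0.102, 0.203).
True dip = arccos(n_z / |n|) = arccos(0.5759) = 54.8°.
Dip direction = atan2(-0.269, 0.102) = 291° (azimuth of n's horizontal projection).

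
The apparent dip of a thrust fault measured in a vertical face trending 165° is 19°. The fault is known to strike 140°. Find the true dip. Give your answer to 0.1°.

39.2°

The section is 25° from the strike.
tan(true dip) = tan 19° / sin 25° = 0.8147
true dip = arctan 0.8147 = 39.17°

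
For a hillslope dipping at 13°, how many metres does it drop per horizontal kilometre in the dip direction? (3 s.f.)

231 m

drop per km = 1000 × tan 13° = 1000 × 0.2309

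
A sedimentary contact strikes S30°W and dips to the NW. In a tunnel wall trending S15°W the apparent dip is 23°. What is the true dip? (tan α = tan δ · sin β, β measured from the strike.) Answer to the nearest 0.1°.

58.6°

β = acute angle between strike S30°W and section S15°W = 15°.
tan(true dip) = tan 23° / sin 15° = 1.6400
true dip = arctan 1.6400 = 58.63°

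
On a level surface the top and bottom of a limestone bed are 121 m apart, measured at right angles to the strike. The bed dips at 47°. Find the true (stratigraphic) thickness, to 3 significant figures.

True thickness t = w · sin(dip) = 121 × sin 47°
t = 121 × 0.7314 = 88.494 m

88.5 m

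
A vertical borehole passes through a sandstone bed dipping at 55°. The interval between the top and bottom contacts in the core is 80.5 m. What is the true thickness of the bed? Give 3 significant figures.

46.2 m

True thickness t = h · cos(dip) = 80.5 × cos 55°
t = 80.5 × 0.5736 = 46.173 m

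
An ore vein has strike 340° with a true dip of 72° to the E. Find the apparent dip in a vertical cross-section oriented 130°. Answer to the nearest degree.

57°

Angle between strike (340°) and section (130°): β = 30°.
tan(apparent dip) = tan 72° · sin 30° = 1.5388
apparent dip = arctan 1.5388 = 56.98°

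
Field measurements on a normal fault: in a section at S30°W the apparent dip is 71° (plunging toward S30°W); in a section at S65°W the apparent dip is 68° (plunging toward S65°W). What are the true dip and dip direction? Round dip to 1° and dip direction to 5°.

Represent each trace as a vector plunging at its apparent dip toward its trend (east-north-up frame): v₁ = (-0.163, -0.282, -0.946), v₂ = (-0.340, -0.158, -0.927).
Cross product v₁ × v₂ gives the pole to the plane: n ∝ (-0.112, -0.170, 0.070).
True dip = arccos(n_z / |n|) = arccos(0.3251) = 71.0°.
Dip direction = azimuth of (n_x, n_y) = atan2(-0.112, -0.170) = 213°.

true dip 71°, dip direction 215°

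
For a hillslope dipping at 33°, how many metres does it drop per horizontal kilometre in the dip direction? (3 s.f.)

drop per km = 1000 × tan 33° = 1000 × 0.6494

649 m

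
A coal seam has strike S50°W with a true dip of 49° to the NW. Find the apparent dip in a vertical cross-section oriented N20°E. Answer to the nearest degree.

30°

Angle between strike (S50°W) and section (N20°E): β = 30°.
tan α = tan 49° × sin 30° = 1.1504 × 0.5000 = 0.5752
apparent dip = arctan 0.5752 = 29.91°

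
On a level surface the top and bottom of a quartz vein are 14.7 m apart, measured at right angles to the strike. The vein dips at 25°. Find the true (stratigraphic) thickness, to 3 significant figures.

True thickness t = w · sin(dip) = 14.7 × sin 25°
t = 14.7 × 0.4226 = 6.212 m

6.21 m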